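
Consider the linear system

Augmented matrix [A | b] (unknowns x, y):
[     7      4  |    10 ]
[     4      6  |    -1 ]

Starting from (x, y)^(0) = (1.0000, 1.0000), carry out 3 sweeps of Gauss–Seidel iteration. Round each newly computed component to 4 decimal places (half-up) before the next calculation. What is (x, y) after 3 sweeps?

(2.2287, -1.6525)

Iteration 1:
  x = (10 - (4)·1.0000) / (7) = 0.8571
  y = (-1 - (4)·0.8571) / (6) = -0.7381
Iteration 2:
  x = (10 - (4)·-0.7381) / (7) = 1.8503
  y = (-1 - (4)·1.8503) / (6) = -1.4002
Iteration 3:
  x = (10 - (4)·-1.4002) / (7) = 2.2287
  y = (-1 - (4)·2.2287) / (6) = -1.6525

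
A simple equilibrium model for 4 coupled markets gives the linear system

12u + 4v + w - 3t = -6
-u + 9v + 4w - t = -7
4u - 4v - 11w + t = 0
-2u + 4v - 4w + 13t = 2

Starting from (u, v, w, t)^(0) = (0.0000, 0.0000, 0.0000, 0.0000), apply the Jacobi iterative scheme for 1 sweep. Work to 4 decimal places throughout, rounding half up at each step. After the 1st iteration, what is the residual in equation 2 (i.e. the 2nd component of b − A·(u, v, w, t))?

Iteration 1:
  u = (-6 - (4)·0.0000 - (1)·0.0000 - (-3)·0.0000) / (12) = -0.5000
  v = (-7 - (-1)·0.0000 - (4)·0.0000 - (-1)·0.0000) / (9) = -0.7778
  w = (0 - (4)·0.0000 - (-4)·0.0000 - (1)·0.0000) / (-11) = 0.0000
  t = (2 - (-2)·0.0000 - (4)·0.0000 - (-4)·0.0000) / (13) = 0.1538
Residual b − A·x = (3.5726, -0.3460, -1.2650, 2.1118)

-0.3460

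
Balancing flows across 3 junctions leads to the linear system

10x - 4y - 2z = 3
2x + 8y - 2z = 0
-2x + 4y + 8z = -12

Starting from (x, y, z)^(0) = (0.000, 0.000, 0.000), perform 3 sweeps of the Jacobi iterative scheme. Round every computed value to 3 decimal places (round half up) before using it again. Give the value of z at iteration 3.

-1.275

Iteration 1:
  x = (3 - (-4)·0.000 - (-2)·0.000) / (10) = 0.300
  y = (0 - (2)·0.000 - (-2)·0.000) / (8) = 0.000
  z = (-12 - (-2)·0.000 - (4)·0.000) / (8) = -1.500
Iteration 2:
  x = (3 - (-4)·0.000 - (-2)·-1.500) / (10) = 0.000
  y = (0 - (2)·0.300 - (-2)·-1.500) / (8) = -0.450
  z = (-12 - (-2)·0.300 - (4)·0.000) / (8) = -1.425
Iteration 3:
  x = (3 - (-4)·-0.450 - (-2)·-1.425) / (10) = -0.165
  y = (0 - (2)·0.000 - (-2)·-1.425) / (8) = -0.356
  z = (-12 - (-2)·0.000 - (4)·-0.450) / (8) = -1.275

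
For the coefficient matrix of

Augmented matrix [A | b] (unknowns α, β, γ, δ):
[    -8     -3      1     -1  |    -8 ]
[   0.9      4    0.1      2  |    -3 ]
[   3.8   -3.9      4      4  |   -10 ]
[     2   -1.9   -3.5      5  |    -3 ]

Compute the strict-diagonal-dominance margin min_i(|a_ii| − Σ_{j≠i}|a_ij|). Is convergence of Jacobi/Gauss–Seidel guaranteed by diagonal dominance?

-7.7

row 1: |-8| − (3+1+1) = 3
row 2: |4| − (0.9+0.1+2) = 1
row 3: |4| − (3.8+3.9+4) = -7.7
row 4: |5| − (2+1.9+3.5) = -2.4
minimum over rows = -7.7 → not strictly diagonally dominant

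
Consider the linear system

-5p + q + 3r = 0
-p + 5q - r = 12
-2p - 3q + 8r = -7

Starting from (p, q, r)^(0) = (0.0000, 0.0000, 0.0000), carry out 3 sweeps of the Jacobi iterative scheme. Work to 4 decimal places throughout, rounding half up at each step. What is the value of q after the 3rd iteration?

2.3960

Iteration 1:
  p = (0 - (1)·0.0000 - (3)·0.0000) / (-5) = 0.0000
  q = (12 - (-1)·0.0000 - (-1)·0.0000) / (5) = 2.4000
  r = (-7 - (-2)·0.0000 - (-3)·0.0000) / (8) = -0.8750
Iteration 2:
  p = (0 - (1)·2.4000 - (3)·-0.8750) / (-5) = -0.0450
  q = (12 - (-1)·0.0000 - (-1)·-0.8750) / (5) = 2.2250
  r = (-7 - (-2)·0.0000 - (-3)·2.4000) / (8) = 0.0250
Iteration 3:
  p = (0 - (1)·2.2250 - (3)·0.0250) / (-5) = 0.4600
  q = (12 - (-1)·-0.0450 - (-1)·0.0250) / (5) = 2.3960
  r = (-7 - (-2)·-0.0450 - (-3)·2.2250) / (8) = -0.0519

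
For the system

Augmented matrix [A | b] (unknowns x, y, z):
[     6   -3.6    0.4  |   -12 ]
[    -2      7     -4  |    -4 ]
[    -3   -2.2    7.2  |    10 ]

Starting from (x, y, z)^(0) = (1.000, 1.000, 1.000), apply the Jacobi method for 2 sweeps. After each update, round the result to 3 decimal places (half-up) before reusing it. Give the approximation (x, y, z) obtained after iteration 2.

(-1.969, 0.216, 0.865)

Iteration 1:
  x = (-12 - (-3.6)·1.000 - (0.4)·1.000) / (6) = -1.467
  y = (-4 - (-2)·1.000 - (-4)·1.000) / (7) = 0.286
  z = (10 - (-3)·1.000 - (-2.2)·1.000) / (7.2) = 2.111
Iteration 2:
  x = (-12 - (-3.6)·0.286 - (0.4)·2.111) / (6) = -1.969
  y = (-4 - (-2)·-1.467 - (-4)·2.111) / (7) = 0.216
  z = (10 - (-3)·-1.467 - (-2.2)·0.286) / (7.2) = 0.865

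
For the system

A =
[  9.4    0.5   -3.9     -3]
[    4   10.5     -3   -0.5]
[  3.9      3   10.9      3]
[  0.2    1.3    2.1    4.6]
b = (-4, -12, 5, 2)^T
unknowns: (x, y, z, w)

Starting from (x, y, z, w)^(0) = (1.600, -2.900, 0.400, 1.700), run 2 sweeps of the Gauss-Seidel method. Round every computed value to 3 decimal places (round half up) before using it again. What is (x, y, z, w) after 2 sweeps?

(-0.095, -1.035, 0.594, 0.460)

Iteration 1:
  x = (-4 - (0.5)·-2.900 - (-3.9)·0.400 - (-3)·1.700) / (9.4) = 0.437
  y = (-12 - (4)·0.437 - (-3)·0.400 - (-0.5)·1.700) / (10.5) = -1.114
  z = (5 - (3.9)·0.437 - (3)·-1.114 - (3)·1.700) / (10.9) = 0.141
  w = (2 - (0.2)·0.437 - (1.3)·-1.114 - (2.1)·0.141) / (4.6) = 0.666
Iteration 2:
  x = (-4 - (0.5)·-1.114 - (-3.9)·0.141 - (-3)·0.666) / (9.4) = -0.095
  y = (-12 - (4)·-0.095 - (-3)·0.141 - (-0.5)·0.666) / (10.5) = -1.035
  z = (5 - (3.9)·-0.095 - (3)·-1.035 - (3)·0.666) / (10.9) = 0.594
  w = (2 - (0.2)·-0.095 - (1.3)·-1.035 - (2.1)·0.594) / (4.6) = 0.460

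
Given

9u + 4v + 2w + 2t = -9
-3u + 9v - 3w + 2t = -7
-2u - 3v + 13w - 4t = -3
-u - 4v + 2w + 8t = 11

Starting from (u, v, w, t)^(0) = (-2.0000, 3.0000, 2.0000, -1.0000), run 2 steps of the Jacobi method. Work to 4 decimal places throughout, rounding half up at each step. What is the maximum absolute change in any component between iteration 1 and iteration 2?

1.5975

Iteration 1:
  u = (-9 - (4)·3.0000 - (2)·2.0000 - (2)·-1.0000) / (9) = -2.5556
  v = (-7 - (-3)·-2.0000 - (-3)·2.0000 - (2)·-1.0000) / (9) = -0.5556
  w = (-3 - (-2)·-2.0000 - (-3)·3.0000 - (-4)·-1.0000) / (13) = -0.1538
  t = (11 - (-1)·-2.0000 - (-4)·3.0000 - (2)·2.0000) / (8) = 2.1250
Iteration 2:
  u = (-9 - (4)·-0.5556 - (2)·-0.1538 - (2)·2.1250) / (9) = -1.1911
  v = (-7 - (-3)·-2.5556 - (-3)·-0.1538 - (2)·2.1250) / (9) = -2.1531
  w = (-3 - (-2)·-2.5556 - (-3)·-0.5556 - (-4)·2.1250) / (13) = -0.0983
  t = (11 - (-1)·-2.5556 - (-4)·-0.5556 - (2)·-0.1538) / (8) = 0.8162
Change: (1.3645, -1.5975, 0.0555, -1.3088) → max |·| = 1.5975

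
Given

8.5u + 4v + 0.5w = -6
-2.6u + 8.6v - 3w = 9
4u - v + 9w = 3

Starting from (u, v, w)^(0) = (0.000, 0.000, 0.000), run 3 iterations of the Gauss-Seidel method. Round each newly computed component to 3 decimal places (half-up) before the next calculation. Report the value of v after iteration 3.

Iteration 1:
  u = (-6 - (4)·0.000 - (0.5)·0.000) / (8.5) = -0.706
  v = (9 - (-2.6)·-0.706 - (-3)·0.000) / (8.6) = 0.833
  w = (3 - (4)·-0.706 - (-1)·0.833) / (9) = 0.740
Iteration 2:
  u = (-6 - (4)·0.833 - (0.5)·0.740) / (8.5) = -1.141
  v = (9 - (-2.6)·-1.141 - (-3)·0.740) / (8.6) = 0.960
  w = (3 - (4)·-1.141 - (-1)·0.960) / (9) = 0.947
Iteration 3:
  u = (-6 - (4)·0.960 - (0.5)·0.947) / (8.5) = -1.213
  v = (9 - (-2.6)·-1.213 - (-3)·0.947) / (8.6) = 1.010
  w = (3 - (4)·-1.213 - (-1)·1.010) / (9) = 0.985

1.010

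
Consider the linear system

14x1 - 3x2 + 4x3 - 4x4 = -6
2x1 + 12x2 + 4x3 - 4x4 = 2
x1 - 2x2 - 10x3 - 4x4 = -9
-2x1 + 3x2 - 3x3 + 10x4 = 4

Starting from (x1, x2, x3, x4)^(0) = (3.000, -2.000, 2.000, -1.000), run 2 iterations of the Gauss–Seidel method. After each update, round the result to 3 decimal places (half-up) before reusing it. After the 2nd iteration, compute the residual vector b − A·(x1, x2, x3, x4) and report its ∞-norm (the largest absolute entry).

3.759

Iteration 1:
  x1 = (-6 - (-3)·-2.000 - (4)·2.000 - (-4)·-1.000) / (14) = -1.714
  x2 = (2 - (2)·-1.714 - (4)·2.000 - (-4)·-1.000) / (12) = -0.548
  x3 = (-9 - (1)·-1.714 - (-2)·-0.548 - (-4)·-1.000) / (-10) = 1.238
  x4 = (4 - (-2)·-1.714 - (3)·-0.548 - (-3)·1.238) / (10) = 0.593
Iteration 2:
  x1 = (-6 - (-3)·-0.548 - (4)·1.238 - (-4)·0.593) / (14) = -0.730
  x2 = (2 - (2)·-0.730 - (4)·1.238 - (-4)·0.593) / (12) = 0.073
  x3 = (-9 - (1)·-0.730 - (-2)·0.073 - (-4)·0.593) / (-10) = 0.575
  x4 = (4 - (-2)·-0.730 - (3)·0.073 - (-3)·0.575) / (10) = 0.405
Residual b − A·x = (3.759, 1.904, -0.754, -0.004); ∞-norm = 3.759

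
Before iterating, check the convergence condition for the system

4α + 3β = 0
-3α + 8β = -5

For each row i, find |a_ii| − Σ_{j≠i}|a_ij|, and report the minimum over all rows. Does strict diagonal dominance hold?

row 1: |4| − (3) = 1
row 2: |8| − (3) = 5
minimum over rows = 1 → strictly diagonally dominant (convergence guaranteed)

1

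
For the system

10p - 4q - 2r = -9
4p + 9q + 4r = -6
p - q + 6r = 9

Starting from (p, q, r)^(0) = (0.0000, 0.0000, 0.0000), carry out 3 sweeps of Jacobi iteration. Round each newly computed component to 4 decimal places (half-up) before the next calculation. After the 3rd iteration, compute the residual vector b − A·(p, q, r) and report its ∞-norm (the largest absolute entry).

Iteration 1:
  p = (-9 - (-4)·0.0000 - (-2)·0.0000) / (10) = -0.9000
  q = (-6 - (4)·0.0000 - (4)·0.0000) / (9) = -0.6667
  r = (9 - (1)·0.0000 - (-1)·0.0000) / (6) = 1.5000
Iteration 2:
  p = (-9 - (-4)·-0.6667 - (-2)·1.5000) / (10) = -0.8667
  q = (-6 - (4)·-0.9000 - (4)·1.5000) / (9) = -0.9333
  r = (9 - (1)·-0.9000 - (-1)·-0.6667) / (6) = 1.5389
Iteration 3:
  p = (-9 - (-4)·-0.9333 - (-2)·1.5389) / (10) = -0.9655
  q = (-6 - (4)·-0.8667 - (4)·1.5389) / (9) = -0.9654
  r = (9 - (1)·-0.8667 - (-1)·-0.9333) / (6) = 1.4889
Residual b − A·x = (-0.2288, 0.5950, 0.0667); ∞-norm = 0.5950

0.5950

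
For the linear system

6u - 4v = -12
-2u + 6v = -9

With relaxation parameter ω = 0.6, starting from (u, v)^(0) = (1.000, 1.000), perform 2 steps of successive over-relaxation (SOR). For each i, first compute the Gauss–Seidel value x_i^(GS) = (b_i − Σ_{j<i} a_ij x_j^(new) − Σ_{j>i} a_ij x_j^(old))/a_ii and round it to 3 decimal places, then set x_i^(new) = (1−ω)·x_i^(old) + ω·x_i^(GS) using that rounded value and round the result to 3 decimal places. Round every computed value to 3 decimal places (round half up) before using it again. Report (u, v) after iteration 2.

Iteration 1:
  u: GS value = (-12 - (-4)·1.000) / (6) = -1.333;  u ← (1−ω)·1.000 + ω·-1.333 = -0.400
  v: GS value = (-9 - (-2)·-0.400) / (6) = -1.633;  v ← (1−ω)·1.000 + ω·-1.633 = -0.580
Iteration 2:
  u: GS value = (-12 - (-4)·-0.580) / (6) = -2.387;  u ← (1−ω)·-0.400 + ω·-2.387 = -1.592
  v: GS value = (-9 - (-2)·-1.592) / (6) = -2.031;  v ← (1−ω)·-0.580 + ω·-2.031 = -1.451

(-1.592, -1.451)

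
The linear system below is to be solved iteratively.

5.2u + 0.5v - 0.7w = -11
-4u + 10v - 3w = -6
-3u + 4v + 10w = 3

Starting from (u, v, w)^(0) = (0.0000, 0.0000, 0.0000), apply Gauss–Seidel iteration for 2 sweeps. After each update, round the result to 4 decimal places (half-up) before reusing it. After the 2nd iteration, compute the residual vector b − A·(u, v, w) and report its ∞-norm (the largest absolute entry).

Iteration 1:
  u = (-11 - (0.5)·0.0000 - (-0.7)·0.0000) / (5.2) = -2.1154
  v = (-6 - (-4)·-2.1154 - (-3)·0.0000) / (10) = -1.4462
  w = (3 - (-3)·-2.1154 - (4)·-1.4462) / (10) = 0.2439
Iteration 2:
  u = (-11 - (0.5)·-1.4462 - (-0.7)·0.2439) / (5.2) = -1.9435
  v = (-6 - (-4)·-1.9435 - (-3)·0.2439) / (10) = -1.3042
  w = (3 - (-3)·-1.9435 - (4)·-1.3042) / (10) = 0.2386
Residual b − A·x = (-0.0747, -0.0162, 0.0003); ∞-norm = 0.0747

0.0747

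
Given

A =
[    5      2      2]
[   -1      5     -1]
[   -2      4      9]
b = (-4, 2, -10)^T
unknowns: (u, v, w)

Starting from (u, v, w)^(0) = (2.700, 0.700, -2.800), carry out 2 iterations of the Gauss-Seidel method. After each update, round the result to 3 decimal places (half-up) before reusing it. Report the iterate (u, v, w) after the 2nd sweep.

(-0.325, 0.128, -1.240)

Iteration 1:
  u = (-4 - (2)·0.700 - (2)·-2.800) / (5) = 0.040
  v = (2 - (-1)·0.040 - (-1)·-2.800) / (5) = -0.152
  w = (-10 - (-2)·0.040 - (4)·-0.152) / (9) = -1.035
Iteration 2:
  u = (-4 - (2)·-0.152 - (2)·-1.035) / (5) = -0.325
  v = (2 - (-1)·-0.325 - (-1)·-1.035) / (5) = 0.128
  w = (-10 - (-2)·-0.325 - (4)·0.128) / (9) = -1.240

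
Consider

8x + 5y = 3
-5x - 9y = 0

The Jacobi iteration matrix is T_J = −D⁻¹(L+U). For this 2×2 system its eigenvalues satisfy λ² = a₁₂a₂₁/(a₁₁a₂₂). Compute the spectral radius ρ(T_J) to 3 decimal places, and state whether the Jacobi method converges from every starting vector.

a₁₂a₂₁/(a₁₁a₂₂) = (5)·(-5) / ((8)·(-9)) = 0.347222
ρ = √|0.347222| = √0.347222 = 0.589
ρ < 1, so Jacobi converges

0.589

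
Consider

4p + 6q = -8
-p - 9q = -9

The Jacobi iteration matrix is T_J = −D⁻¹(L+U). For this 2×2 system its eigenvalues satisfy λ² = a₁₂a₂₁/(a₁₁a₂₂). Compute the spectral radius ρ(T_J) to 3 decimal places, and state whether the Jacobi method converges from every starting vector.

0.408

a₁₂a₂₁/(a₁₁a₂₂) = (6)·(-1) / ((4)·(-9)) = 0.166667
ρ = √|0.166667| = √0.166667 = 0.408
ρ < 1, so Jacobi converges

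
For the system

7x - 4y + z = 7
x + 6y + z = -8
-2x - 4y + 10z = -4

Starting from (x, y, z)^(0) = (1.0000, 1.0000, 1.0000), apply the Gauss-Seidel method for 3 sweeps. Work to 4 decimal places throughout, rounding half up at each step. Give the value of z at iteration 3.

-0.8189

Iteration 1:
  x = (7 - (-4)·1.0000 - (1)·1.0000) / (7) = 1.4286
  y = (-8 - (1)·1.4286 - (1)·1.0000) / (6) = -1.7381
  z = (-4 - (-2)·1.4286 - (-4)·-1.7381) / (10) = -0.8095
Iteration 2:
  x = (7 - (-4)·-1.7381 - (1)·-0.8095) / (7) = 0.1224
  y = (-8 - (1)·0.1224 - (1)·-0.8095) / (6) = -1.2188
  z = (-4 - (-2)·0.1224 - (-4)·-1.2188) / (10) = -0.8630
Iteration 3:
  x = (7 - (-4)·-1.2188 - (1)·-0.8630) / (7) = 0.4268
  y = (-8 - (1)·0.4268 - (1)·-0.8630) / (6) = -1.2606
  z = (-4 - (-2)·0.4268 - (-4)·-1.2606) / (10) = -0.8189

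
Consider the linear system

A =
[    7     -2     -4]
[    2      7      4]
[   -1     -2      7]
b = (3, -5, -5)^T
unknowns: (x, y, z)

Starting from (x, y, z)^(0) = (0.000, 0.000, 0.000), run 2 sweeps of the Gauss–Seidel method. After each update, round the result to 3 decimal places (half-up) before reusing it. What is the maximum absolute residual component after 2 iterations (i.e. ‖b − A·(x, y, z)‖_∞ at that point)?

Iteration 1:
  x = (3 - (-2)·0.000 - (-4)·0.000) / (7) = 0.429
  y = (-5 - (2)·0.429 - (4)·0.000) / (7) = -0.837
  z = (-5 - (-1)·0.429 - (-2)·-0.837) / (7) = -0.892
Iteration 2:
  x = (3 - (-2)·-0.837 - (-4)·-0.892) / (7) = -0.320
  y = (-5 - (2)·-0.320 - (4)·-0.892) / (7) = -0.113
  z = (-5 - (-1)·-0.320 - (-2)·-0.113) / (7) = -0.792
Residual b − A·x = (1.846, -0.401, -0.002); ∞-norm = 1.846

1.846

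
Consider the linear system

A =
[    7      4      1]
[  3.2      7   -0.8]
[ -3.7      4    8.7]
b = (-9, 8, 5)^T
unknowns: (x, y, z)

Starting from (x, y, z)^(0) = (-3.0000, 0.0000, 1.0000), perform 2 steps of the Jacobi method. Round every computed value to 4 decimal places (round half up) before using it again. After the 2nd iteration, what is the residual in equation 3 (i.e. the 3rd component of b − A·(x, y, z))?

Iteration 1:
  x = (-9 - (4)·0.0000 - (1)·1.0000) / (7) = -1.4286
  y = (8 - (3.2)·-3.0000 - (-0.8)·1.0000) / (7) = 2.6286
  z = (5 - (-3.7)·-3.0000 - (4)·0.0000) / (8.7) = -0.7011
Iteration 2:
  x = (-9 - (4)·2.6286 - (1)·-0.7011) / (7) = -2.6876
  y = (8 - (3.2)·-1.4286 - (-0.8)·-0.7011) / (7) = 1.7158
  z = (5 - (-3.7)·-1.4286 - (4)·2.6286) / (8.7) = -1.2414
Residual b − A·x = (4.1914, 3.5966, -1.0071)

-1.0071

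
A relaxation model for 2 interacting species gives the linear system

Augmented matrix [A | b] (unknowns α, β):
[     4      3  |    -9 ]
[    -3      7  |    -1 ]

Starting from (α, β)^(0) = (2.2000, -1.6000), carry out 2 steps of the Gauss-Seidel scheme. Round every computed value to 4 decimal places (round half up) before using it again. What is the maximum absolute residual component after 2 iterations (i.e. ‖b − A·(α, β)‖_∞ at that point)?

0.9710

Iteration 1:
  α = (-9 - (3)·-1.6000) / (4) = -1.0500
  β = (-1 - (-3)·-1.0500) / (7) = -0.5929
Iteration 2:
  α = (-9 - (3)·-0.5929) / (4) = -1.8053
  β = (-1 - (-3)·-1.8053) / (7) = -0.9166
Residual b − A·x = (0.9710, 0.0003); ∞-norm = 0.9710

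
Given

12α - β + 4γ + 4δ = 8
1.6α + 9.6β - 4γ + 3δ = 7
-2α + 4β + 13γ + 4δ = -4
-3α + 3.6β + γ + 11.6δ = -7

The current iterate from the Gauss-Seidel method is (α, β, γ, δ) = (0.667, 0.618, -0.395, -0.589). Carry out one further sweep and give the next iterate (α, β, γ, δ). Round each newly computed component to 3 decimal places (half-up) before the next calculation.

One sweep:
  α = (8 - (-1)·0.618 - (4)·-0.395 - (4)·-0.589) / (12) = 1.046
  β = (7 - (1.6)·1.046 - (-4)·-0.395 - (3)·-0.589) / (9.6) = 0.574
  γ = (-4 - (-2)·1.046 - (4)·0.574 - (4)·-0.589) / (13) = -0.142
  δ = (-7 - (-3)·1.046 - (3.6)·0.574 - (1)·-0.142) / (11.6) = -0.499

(1.046, 0.574, -0.142, -0.499)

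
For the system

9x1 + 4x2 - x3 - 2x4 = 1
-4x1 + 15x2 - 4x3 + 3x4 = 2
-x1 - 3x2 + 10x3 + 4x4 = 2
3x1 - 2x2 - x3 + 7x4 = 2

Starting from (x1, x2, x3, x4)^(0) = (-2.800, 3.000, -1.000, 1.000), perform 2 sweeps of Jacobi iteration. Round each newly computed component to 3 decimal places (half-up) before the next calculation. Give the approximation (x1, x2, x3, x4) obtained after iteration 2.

(1.127, -0.491, -1.115, 0.513)

Iteration 1:
  x1 = (1 - (4)·3.000 - (-1)·-1.000 - (-2)·1.000) / (9) = -1.111
  x2 = (2 - (-4)·-2.800 - (-4)·-1.000 - (3)·1.000) / (15) = -1.080
  x3 = (2 - (-1)·-2.800 - (-3)·3.000 - (4)·1.000) / (10) = 0.420
  x4 = (2 - (3)·-2.800 - (-2)·3.000 - (-1)·-1.000) / (7) = 2.200
Iteration 2:
  x1 = (1 - (4)·-1.080 - (-1)·0.420 - (-2)·2.200) / (9) = 1.127
  x2 = (2 - (-4)·-1.111 - (-4)·0.420 - (3)·2.200) / (15) = -0.491
  x3 = (2 - (-1)·-1.111 - (-3)·-1.080 - (4)·2.200) / (10) = -1.115
  x4 = (2 - (3)·-1.111 - (-2)·-1.080 - (-1)·0.420) / (7) = 0.513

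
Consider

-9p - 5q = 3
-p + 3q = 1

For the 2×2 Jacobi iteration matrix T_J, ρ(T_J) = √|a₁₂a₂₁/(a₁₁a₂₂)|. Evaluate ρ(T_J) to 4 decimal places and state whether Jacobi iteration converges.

a₁₂a₂₁/(a₁₁a₂₂) = (-5)·(-1) / ((-9)·(3)) = -0.185185
ρ = √|-0.185185| = √0.185185 = 0.4303
ρ < 1, so Jacobi converges

0.4303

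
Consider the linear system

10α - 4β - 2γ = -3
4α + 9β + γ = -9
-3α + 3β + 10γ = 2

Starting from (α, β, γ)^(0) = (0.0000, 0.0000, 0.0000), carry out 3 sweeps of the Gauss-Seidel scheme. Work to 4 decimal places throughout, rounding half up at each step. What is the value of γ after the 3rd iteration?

Iteration 1:
  α = (-3 - (-4)·0.0000 - (-2)·0.0000) / (10) = -0.3000
  β = (-9 - (4)·-0.3000 - (1)·0.0000) / (9) = -0.8667
  γ = (2 - (-3)·-0.3000 - (3)·-0.8667) / (10) = 0.3700
Iteration 2:
  α = (-3 - (-4)·-0.8667 - (-2)·0.3700) / (10) = -0.5727
  β = (-9 - (4)·-0.5727 - (1)·0.3700) / (9) = -0.7866
  γ = (2 - (-3)·-0.5727 - (3)·-0.7866) / (10) = 0.2642
Iteration 3:
  α = (-3 - (-4)·-0.7866 - (-2)·0.2642) / (10) = -0.5618
  β = (-9 - (4)·-0.5618 - (1)·0.2642) / (9) = -0.7797
  γ = (2 - (-3)·-0.5618 - (3)·-0.7797) / (10) = 0.2654

0.2654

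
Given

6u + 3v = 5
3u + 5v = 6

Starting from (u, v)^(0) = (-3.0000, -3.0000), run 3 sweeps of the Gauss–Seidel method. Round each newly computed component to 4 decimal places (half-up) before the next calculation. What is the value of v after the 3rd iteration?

Iteration 1:
  u = (5 - (3)·-3.0000) / (6) = 2.3333
  v = (6 - (3)·2.3333) / (5) = -0.2000
Iteration 2:
  u = (5 - (3)·-0.2000) / (6) = 0.9333
  v = (6 - (3)·0.9333) / (5) = 0.6400
Iteration 3:
  u = (5 - (3)·0.6400) / (6) = 0.5133
  v = (6 - (3)·0.5133) / (5) = 0.8920

0.8920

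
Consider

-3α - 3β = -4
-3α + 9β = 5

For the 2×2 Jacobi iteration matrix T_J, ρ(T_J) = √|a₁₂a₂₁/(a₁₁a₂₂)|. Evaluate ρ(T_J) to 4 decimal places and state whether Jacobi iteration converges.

a₁₂a₂₁/(a₁₁a₂₂) = (-3)·(-3) / ((-3)·(9)) = -0.333333
ρ = √|-0.333333| = √0.333333 = 0.5774
ρ < 1, so Jacobi converges

0.5774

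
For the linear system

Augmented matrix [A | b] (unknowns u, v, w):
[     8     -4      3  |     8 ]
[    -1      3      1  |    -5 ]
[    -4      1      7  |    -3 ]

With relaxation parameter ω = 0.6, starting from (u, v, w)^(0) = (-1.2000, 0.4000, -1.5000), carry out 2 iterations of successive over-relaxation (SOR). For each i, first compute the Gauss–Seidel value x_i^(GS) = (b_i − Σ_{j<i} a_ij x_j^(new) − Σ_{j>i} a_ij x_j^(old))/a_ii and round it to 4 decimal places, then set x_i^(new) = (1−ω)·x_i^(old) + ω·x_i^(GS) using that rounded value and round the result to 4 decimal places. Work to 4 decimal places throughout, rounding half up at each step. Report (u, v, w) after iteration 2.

Iteration 1:
  u: GS value = (8 - (-4)·0.4000 - (3)·-1.5000) / (8) = 1.7625;  u ← (1−ω)·-1.2000 + ω·1.7625 = 0.5775
  v: GS value = (-5 - (-1)·0.5775 - (1)·-1.5000) / (3) = -0.9742;  v ← (1−ω)·0.4000 + ω·-0.9742 = -0.4245
  w: GS value = (-3 - (-4)·0.5775 - (1)·-0.4245) / (7) = -0.0379;  w ← (1−ω)·-1.5000 + ω·-0.0379 = -0.6227
Iteration 2:
  u: GS value = (8 - (-4)·-0.4245 - (3)·-0.6227) / (8) = 1.0213;  u ← (1−ω)·0.5775 + ω·1.0213 = 0.8438
  v: GS value = (-5 - (-1)·0.8438 - (1)·-0.6227) / (3) = -1.1778;  v ← (1−ω)·-0.4245 + ω·-1.1778 = -0.8765
  w: GS value = (-3 - (-4)·0.8438 - (1)·-0.8765) / (7) = 0.1788;  w ← (1−ω)·-0.6227 + ω·0.1788 = -0.1418

(0.8438, -0.8765, -0.1418)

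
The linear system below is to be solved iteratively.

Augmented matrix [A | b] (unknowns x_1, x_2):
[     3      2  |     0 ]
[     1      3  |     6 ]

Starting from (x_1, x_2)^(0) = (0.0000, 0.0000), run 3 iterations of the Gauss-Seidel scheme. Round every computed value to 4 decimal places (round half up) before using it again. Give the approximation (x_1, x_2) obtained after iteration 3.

Iteration 1:
  x_1 = (0 - (2)·0.0000) / (3) = 0.0000
  x_2 = (6 - (1)·0.0000) / (3) = 2.0000
Iteration 2:
  x_1 = (0 - (2)·2.0000) / (3) = -1.3333
  x_2 = (6 - (1)·-1.3333) / (3) = 2.4444
Iteration 3:
  x_1 = (0 - (2)·2.4444) / (3) = -1.6296
  x_2 = (6 - (1)·-1.6296) / (3) = 2.5432

(-1.6296, 2.5432)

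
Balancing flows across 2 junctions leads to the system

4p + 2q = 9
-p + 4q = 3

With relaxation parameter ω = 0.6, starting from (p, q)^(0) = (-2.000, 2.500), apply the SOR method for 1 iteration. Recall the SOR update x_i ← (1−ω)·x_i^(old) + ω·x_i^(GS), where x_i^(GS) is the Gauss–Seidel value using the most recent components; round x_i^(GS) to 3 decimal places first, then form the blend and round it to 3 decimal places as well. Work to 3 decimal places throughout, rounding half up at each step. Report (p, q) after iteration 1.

Iteration 1:
  p: GS value = (9 - (2)·2.500) / (4) = 1.000;  p ← (1−ω)·-2.000 + ω·1.000 = -0.200
  q: GS value = (3 - (-1)·-0.200) / (4) = 0.700;  q ← (1−ω)·2.500 + ω·0.700 = 1.420

(-0.200, 1.420)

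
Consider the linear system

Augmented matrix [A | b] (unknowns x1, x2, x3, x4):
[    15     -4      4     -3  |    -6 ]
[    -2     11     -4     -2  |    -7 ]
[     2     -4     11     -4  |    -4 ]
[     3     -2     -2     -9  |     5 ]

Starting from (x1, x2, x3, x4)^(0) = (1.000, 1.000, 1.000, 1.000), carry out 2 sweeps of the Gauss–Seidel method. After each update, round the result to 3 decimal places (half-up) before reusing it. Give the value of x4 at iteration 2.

-0.376

Iteration 1:
  x1 = (-6 - (-4)·1.000 - (4)·1.000 - (-3)·1.000) / (15) = -0.200
  x2 = (-7 - (-2)·-0.200 - (-4)·1.000 - (-2)·1.000) / (11) = -0.127
  x3 = (-4 - (2)·-0.200 - (-4)·-0.127 - (-4)·1.000) / (11) = -0.010
  x4 = (5 - (3)·-0.200 - (-2)·-0.127 - (-2)·-0.010) / (-9) = -0.592
Iteration 2:
  x1 = (-6 - (-4)·-0.127 - (4)·-0.010 - (-3)·-0.592) / (15) = -0.550
  x2 = (-7 - (-2)·-0.550 - (-4)·-0.010 - (-2)·-0.592) / (11) = -0.848
  x3 = (-4 - (2)·-0.550 - (-4)·-0.848 - (-4)·-0.592) / (11) = -0.787
  x4 = (5 - (3)·-0.550 - (-2)·-0.848 - (-2)·-0.787) / (-9) = -0.376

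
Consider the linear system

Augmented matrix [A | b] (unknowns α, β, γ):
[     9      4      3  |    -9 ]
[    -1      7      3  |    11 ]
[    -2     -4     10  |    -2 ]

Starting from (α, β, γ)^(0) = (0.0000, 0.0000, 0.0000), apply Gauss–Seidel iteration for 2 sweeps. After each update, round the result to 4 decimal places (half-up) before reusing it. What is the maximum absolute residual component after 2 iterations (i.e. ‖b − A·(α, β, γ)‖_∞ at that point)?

Iteration 1:
  α = (-9 - (4)·0.0000 - (3)·0.0000) / (9) = -1.0000
  β = (11 - (-1)·-1.0000 - (3)·0.0000) / (7) = 1.4286
  γ = (-2 - (-2)·-1.0000 - (-4)·1.4286) / (10) = 0.1714
Iteration 2:
  α = (-9 - (4)·1.4286 - (3)·0.1714) / (9) = -1.6921
  β = (11 - (-1)·-1.6921 - (3)·0.1714) / (7) = 1.2562
  γ = (-2 - (-2)·-1.6921 - (-4)·1.2562) / (10) = -0.0359
Residual b − A·x = (1.3118, 0.6222, -0.0004); ∞-norm = 1.3118

1.3118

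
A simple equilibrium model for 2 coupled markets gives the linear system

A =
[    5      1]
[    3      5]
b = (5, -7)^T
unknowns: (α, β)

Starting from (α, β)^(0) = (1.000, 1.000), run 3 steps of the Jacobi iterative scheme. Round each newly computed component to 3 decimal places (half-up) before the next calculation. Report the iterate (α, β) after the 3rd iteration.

(1.376, -2.240)

Iteration 1:
  α = (5 - (1)·1.000) / (5) = 0.800
  β = (-7 - (3)·1.000) / (5) = -2.000
Iteration 2:
  α = (5 - (1)·-2.000) / (5) = 1.400
  β = (-7 - (3)·0.800) / (5) = -1.880
Iteration 3:
  α = (5 - (1)·-1.880) / (5) = 1.376
  β = (-7 - (3)·1.400) / (5) = -2.240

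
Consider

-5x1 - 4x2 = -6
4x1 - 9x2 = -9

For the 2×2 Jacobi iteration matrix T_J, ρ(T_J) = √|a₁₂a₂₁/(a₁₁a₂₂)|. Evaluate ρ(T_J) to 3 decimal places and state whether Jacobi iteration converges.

0.596

a₁₂a₂₁/(a₁₁a₂₂) = (-4)·(4) / ((-5)·(-9)) = -0.355556
ρ = √|-0.355556| = √0.355556 = 0.596
ρ < 1, so Jacobi converges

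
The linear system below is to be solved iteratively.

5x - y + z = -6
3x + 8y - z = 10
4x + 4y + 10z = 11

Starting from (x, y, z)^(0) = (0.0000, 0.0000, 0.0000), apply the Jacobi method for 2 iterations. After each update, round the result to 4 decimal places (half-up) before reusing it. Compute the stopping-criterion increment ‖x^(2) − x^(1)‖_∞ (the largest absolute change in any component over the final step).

0.5875

Iteration 1:
  x = (-6 - (-1)·0.0000 - (1)·0.0000) / (5) = -1.2000
  y = (10 - (3)·0.0000 - (-1)·0.0000) / (8) = 1.2500
  z = (11 - (4)·0.0000 - (4)·0.0000) / (10) = 1.1000
Iteration 2:
  x = (-6 - (-1)·1.2500 - (1)·1.1000) / (5) = -1.1700
  y = (10 - (3)·-1.2000 - (-1)·1.1000) / (8) = 1.8375
  z = (11 - (4)·-1.2000 - (4)·1.2500) / (10) = 1.0800
Change: (0.0300, 0.5875, -0.0200) → max |·| = 0.5875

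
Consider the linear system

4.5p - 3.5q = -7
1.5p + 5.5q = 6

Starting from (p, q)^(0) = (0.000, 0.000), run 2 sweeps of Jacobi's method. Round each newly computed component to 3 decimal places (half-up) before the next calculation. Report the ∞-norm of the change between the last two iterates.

Iteration 1:
  p = (-7 - (-3.5)·0.000) / (4.5) = -1.556
  q = (6 - (1.5)·0.000) / (5.5) = 1.091
Iteration 2:
  p = (-7 - (-3.5)·1.091) / (4.5) = -0.707
  q = (6 - (1.5)·-1.556) / (5.5) = 1.515
Change: (0.849, 0.424) → max |·| = 0.849

0.849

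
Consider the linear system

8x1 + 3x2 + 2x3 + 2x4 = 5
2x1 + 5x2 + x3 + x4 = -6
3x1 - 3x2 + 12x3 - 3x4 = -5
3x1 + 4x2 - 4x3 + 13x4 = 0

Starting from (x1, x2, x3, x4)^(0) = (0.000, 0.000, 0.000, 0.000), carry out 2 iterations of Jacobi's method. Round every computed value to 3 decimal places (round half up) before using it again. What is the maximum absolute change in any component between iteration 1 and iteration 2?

Iteration 1:
  x1 = (5 - (3)·0.000 - (2)·0.000 - (2)·0.000) / (8) = 0.625
  x2 = (-6 - (2)·0.000 - (1)·0.000 - (1)·0.000) / (5) = -1.200
  x3 = (-5 - (3)·0.000 - (-3)·0.000 - (-3)·0.000) / (12) = -0.417
  x4 = (0 - (3)·0.000 - (4)·0.000 - (-4)·0.000) / (13) = 0.000
Iteration 2:
  x1 = (5 - (3)·-1.200 - (2)·-0.417 - (2)·0.000) / (8) = 1.179
  x2 = (-6 - (2)·0.625 - (1)·-0.417 - (1)·0.000) / (5) = -1.367
  x3 = (-5 - (3)·0.625 - (-3)·-1.200 - (-3)·0.000) / (12) = -0.873
  x4 = (0 - (3)·0.625 - (4)·-1.200 - (-4)·-0.417) / (13) = 0.097
Change: (0.554, -0.167, -0.456, 0.097) → max |·| = 0.554

0.554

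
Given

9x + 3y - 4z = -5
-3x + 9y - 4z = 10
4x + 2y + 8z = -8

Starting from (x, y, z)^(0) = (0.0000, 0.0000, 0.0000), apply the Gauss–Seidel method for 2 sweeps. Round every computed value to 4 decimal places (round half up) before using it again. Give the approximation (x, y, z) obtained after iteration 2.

Iteration 1:
  x = (-5 - (3)·0.0000 - (-4)·0.0000) / (9) = -0.5556
  y = (10 - (-3)·-0.5556 - (-4)·0.0000) / (9) = 0.9259
  z = (-8 - (4)·-0.5556 - (2)·0.9259) / (8) = -0.9537
Iteration 2:
  x = (-5 - (3)·0.9259 - (-4)·-0.9537) / (9) = -1.2881
  y = (10 - (-3)·-1.2881 - (-4)·-0.9537) / (9) = 0.2579
  z = (-8 - (4)·-1.2881 - (2)·0.2579) / (8) = -0.4204

(-1.2881, 0.2579, -0.4204)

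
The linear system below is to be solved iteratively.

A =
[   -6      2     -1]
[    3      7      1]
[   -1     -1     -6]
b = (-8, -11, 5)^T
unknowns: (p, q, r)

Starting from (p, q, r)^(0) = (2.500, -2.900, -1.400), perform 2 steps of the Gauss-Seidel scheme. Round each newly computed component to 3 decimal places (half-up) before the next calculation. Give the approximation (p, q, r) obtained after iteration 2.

(0.901, -1.863, -0.673)

Iteration 1:
  p = (-8 - (2)·-2.900 - (-1)·-1.400) / (-6) = 0.600
  q = (-11 - (3)·0.600 - (1)·-1.400) / (7) = -1.629
  r = (5 - (-1)·0.600 - (-1)·-1.629) / (-6) = -0.662
Iteration 2:
  p = (-8 - (2)·-1.629 - (-1)·-0.662) / (-6) = 0.901
  q = (-11 - (3)·0.901 - (1)·-0.662) / (7) = -1.863
  r = (5 - (-1)·0.901 - (-1)·-1.863) / (-6) = -0.673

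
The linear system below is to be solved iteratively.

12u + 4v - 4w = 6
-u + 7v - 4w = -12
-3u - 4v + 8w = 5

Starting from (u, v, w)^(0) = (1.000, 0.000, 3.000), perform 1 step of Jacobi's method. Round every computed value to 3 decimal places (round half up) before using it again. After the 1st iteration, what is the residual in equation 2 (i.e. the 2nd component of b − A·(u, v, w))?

-7.501

Iteration 1:
  u = (6 - (4)·0.000 - (-4)·3.000) / (12) = 1.500
  v = (-12 - (-1)·1.000 - (-4)·3.000) / (7) = 0.143
  w = (5 - (-3)·1.000 - (-4)·0.000) / (8) = 1.000
Residual b − A·x = (-8.572, -7.501, 2.072)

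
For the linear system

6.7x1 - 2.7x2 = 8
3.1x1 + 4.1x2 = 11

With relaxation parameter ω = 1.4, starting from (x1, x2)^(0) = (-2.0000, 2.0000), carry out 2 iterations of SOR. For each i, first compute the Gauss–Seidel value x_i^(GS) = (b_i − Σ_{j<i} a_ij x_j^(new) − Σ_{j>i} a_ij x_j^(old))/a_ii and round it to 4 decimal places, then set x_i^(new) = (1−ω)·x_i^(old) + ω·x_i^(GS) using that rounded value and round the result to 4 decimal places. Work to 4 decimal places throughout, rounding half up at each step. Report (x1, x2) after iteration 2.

Iteration 1:
  x1: GS value = (8 - (-2.7)·2.0000) / (6.7) = 2.0000;  x1 ← (1−ω)·-2.0000 + ω·2.0000 = 3.6000
  x2: GS value = (11 - (3.1)·3.6000) / (4.1) = -0.0390;  x2 ← (1−ω)·2.0000 + ω·-0.0390 = -0.8546
Iteration 2:
  x1: GS value = (8 - (-2.7)·-0.8546) / (6.7) = 0.8496;  x1 ← (1−ω)·3.6000 + ω·0.8496 = -0.2506
  x2: GS value = (11 - (3.1)·-0.2506) / (4.1) = 2.8724;  x2 ← (1−ω)·-0.8546 + ω·2.8724 = 4.3632

(-0.2506, 4.3632)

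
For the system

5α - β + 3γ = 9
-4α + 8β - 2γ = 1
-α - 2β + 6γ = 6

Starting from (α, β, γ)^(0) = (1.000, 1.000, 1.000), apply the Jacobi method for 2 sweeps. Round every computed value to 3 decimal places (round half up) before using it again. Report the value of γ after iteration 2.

1.525

Iteration 1:
  α = (9 - (-1)·1.000 - (3)·1.000) / (5) = 1.400
  β = (1 - (-4)·1.000 - (-2)·1.000) / (8) = 0.875
  γ = (6 - (-1)·1.000 - (-2)·1.000) / (6) = 1.500
Iteration 2:
  α = (9 - (-1)·0.875 - (3)·1.500) / (5) = 1.075
  β = (1 - (-4)·1.400 - (-2)·1.500) / (8) = 1.200
  γ = (6 - (-1)·1.400 - (-2)·0.875) / (6) = 1.525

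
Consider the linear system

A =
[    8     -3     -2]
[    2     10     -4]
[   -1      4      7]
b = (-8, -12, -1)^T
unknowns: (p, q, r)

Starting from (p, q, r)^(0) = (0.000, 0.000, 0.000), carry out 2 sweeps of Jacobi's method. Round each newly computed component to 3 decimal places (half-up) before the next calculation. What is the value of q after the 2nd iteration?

-1.057

Iteration 1:
  p = (-8 - (-3)·0.000 - (-2)·0.000) / (8) = -1.000
  q = (-12 - (2)·0.000 - (-4)·0.000) / (10) = -1.200
  r = (-1 - (-1)·0.000 - (4)·0.000) / (7) = -0.143
Iteration 2:
  p = (-8 - (-3)·-1.200 - (-2)·-0.143) / (8) = -1.486
  q = (-12 - (2)·-1.000 - (-4)·-0.143) / (10) = -1.057
  r = (-1 - (-1)·-1.000 - (4)·-1.200) / (7) = 0.400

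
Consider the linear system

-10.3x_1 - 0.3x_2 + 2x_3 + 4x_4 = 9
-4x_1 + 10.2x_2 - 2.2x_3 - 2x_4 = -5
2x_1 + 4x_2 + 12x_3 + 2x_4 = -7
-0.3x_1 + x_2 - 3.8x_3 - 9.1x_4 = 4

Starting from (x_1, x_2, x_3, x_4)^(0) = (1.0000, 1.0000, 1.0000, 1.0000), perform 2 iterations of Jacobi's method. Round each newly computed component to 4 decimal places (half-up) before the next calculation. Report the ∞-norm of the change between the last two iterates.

1.3521

Iteration 1:
  x_1 = (9 - (-0.3)·1.0000 - (2)·1.0000 - (4)·1.0000) / (-10.3) = -0.3204
  x_2 = (-5 - (-4)·1.0000 - (-2.2)·1.0000 - (-2)·1.0000) / (10.2) = 0.3137
  x_3 = (-7 - (2)·1.0000 - (4)·1.0000 - (2)·1.0000) / (12) = -1.2500
  x_4 = (4 - (-0.3)·1.0000 - (1)·1.0000 - (-3.8)·1.0000) / (-9.1) = -0.7802
Iteration 2:
  x_1 = (9 - (-0.3)·0.3137 - (2)·-1.2500 - (4)·-0.7802) / (-10.3) = -1.4286
  x_2 = (-5 - (-4)·-0.3204 - (-2.2)·-1.2500 - (-2)·-0.7802) / (10.2) = -1.0384
  x_3 = (-7 - (2)·-0.3204 - (4)·0.3137 - (2)·-0.7802) / (12) = -0.5045
  x_4 = (4 - (-0.3)·-0.3204 - (1)·0.3137 - (-3.8)·-1.2500) / (-9.1) = 0.1275
Change: (-1.1082, -1.3521, 0.7455, 0.9077) → max |·| = 1.3521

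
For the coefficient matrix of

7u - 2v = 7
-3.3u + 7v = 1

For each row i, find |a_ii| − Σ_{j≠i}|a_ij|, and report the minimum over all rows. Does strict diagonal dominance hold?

3.7

row 1: |7| − (2) = 5
row 2: |7| − (3.3) = 3.7
minimum over rows = 3.7 → strictly diagonally dominant (convergence guaranteed)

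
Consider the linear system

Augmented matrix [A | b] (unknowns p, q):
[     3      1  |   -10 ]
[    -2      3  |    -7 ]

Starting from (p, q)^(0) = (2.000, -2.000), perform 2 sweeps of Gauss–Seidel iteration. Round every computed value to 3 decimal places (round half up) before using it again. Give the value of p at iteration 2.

Iteration 1:
  p = (-10 - (1)·-2.000) / (3) = -2.667
  q = (-7 - (-2)·-2.667) / (3) = -4.111
Iteration 2:
  p = (-10 - (1)·-4.111) / (3) = -1.963
  q = (-7 - (-2)·-1.963) / (3) = -3.642

-1.963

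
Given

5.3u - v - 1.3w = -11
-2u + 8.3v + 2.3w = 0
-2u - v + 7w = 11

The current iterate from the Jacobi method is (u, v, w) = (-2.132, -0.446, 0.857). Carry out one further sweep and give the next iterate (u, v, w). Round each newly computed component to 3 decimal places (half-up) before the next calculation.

One sweep:
  u = (-11 - (-1)·-0.446 - (-1.3)·0.857) / (5.3) = -1.949
  v = (0 - (-2)·-2.132 - (2.3)·0.857) / (8.3) = -0.751
  w = (11 - (-2)·-2.132 - (-1)·-0.446) / (7) = 0.899

(-1.949, -0.751, 0.899)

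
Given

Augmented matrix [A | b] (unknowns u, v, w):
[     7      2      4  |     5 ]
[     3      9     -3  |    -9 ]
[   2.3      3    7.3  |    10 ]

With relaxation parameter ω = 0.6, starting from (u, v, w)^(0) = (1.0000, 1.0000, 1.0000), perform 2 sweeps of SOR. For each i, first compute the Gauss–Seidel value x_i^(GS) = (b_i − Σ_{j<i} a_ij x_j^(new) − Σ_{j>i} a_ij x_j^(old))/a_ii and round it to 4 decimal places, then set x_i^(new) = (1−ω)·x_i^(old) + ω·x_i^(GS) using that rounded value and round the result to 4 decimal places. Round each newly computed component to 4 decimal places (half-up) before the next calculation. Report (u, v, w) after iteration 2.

Iteration 1:
  u: GS value = (5 - (2)·1.0000 - (4)·1.0000) / (7) = -0.1429;  u ← (1−ω)·1.0000 + ω·-0.1429 = 0.3143
  v: GS value = (-9 - (3)·0.3143 - (-3)·1.0000) / (9) = -0.7714;  v ← (1−ω)·1.0000 + ω·-0.7714 = -0.0628
  w: GS value = (10 - (2.3)·0.3143 - (3)·-0.0628) / (7.3) = 1.2966;  w ← (1−ω)·1.0000 + ω·1.2966 = 1.1780
Iteration 2:
  u: GS value = (5 - (2)·-0.0628 - (4)·1.1780) / (7) = 0.0591;  u ← (1−ω)·0.3143 + ω·0.0591 = 0.1612
  v: GS value = (-9 - (3)·0.1612 - (-3)·1.1780) / (9) = -0.6611;  v ← (1−ω)·-0.0628 + ω·-0.6611 = -0.4218
  w: GS value = (10 - (2.3)·0.1612 - (3)·-0.4218) / (7.3) = 1.4924;  w ← (1−ω)·1.1780 + ω·1.4924 = 1.3666

(0.1612, -0.4218, 1.3666)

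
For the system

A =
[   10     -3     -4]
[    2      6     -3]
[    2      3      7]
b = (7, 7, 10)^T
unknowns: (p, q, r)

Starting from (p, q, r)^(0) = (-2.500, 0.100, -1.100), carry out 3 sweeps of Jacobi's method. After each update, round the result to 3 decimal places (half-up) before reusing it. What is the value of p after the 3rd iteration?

1.626

Iteration 1:
  p = (7 - (-3)·0.100 - (-4)·-1.100) / (10) = 0.290
  q = (7 - (2)·-2.500 - (-3)·-1.100) / (6) = 1.450
  r = (10 - (2)·-2.500 - (3)·0.100) / (7) = 2.100
Iteration 2:
  p = (7 - (-3)·1.450 - (-4)·2.100) / (10) = 1.975
  q = (7 - (2)·0.290 - (-3)·2.100) / (6) = 2.120
  r = (10 - (2)·0.290 - (3)·1.450) / (7) = 0.724
Iteration 3:
  p = (7 - (-3)·2.120 - (-4)·0.724) / (10) = 1.626
  q = (7 - (2)·1.975 - (-3)·0.724) / (6) = 0.870
  r = (10 - (2)·1.975 - (3)·2.120) / (7) = -0.044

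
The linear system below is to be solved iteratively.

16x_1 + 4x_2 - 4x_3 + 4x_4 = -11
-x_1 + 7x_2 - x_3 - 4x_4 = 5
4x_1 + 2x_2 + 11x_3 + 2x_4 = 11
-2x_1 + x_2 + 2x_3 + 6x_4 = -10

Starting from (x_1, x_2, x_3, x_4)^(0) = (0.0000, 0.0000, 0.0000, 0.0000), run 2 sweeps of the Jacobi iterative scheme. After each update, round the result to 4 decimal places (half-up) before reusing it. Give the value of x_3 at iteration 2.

Iteration 1:
  x_1 = (-11 - (4)·0.0000 - (-4)·0.0000 - (4)·0.0000) / (16) = -0.6875
  x_2 = (5 - (-1)·0.0000 - (-1)·0.0000 - (-4)·0.0000) / (7) = 0.7143
  x_3 = (11 - (4)·0.0000 - (2)·0.0000 - (2)·0.0000) / (11) = 1.0000
  x_4 = (-10 - (-2)·0.0000 - (1)·0.0000 - (2)·0.0000) / (6) = -1.6667
Iteration 2:
  x_1 = (-11 - (4)·0.7143 - (-4)·1.0000 - (4)·-1.6667) / (16) = -0.1994
  x_2 = (5 - (-1)·-0.6875 - (-1)·1.0000 - (-4)·-1.6667) / (7) = -0.1935
  x_3 = (11 - (4)·-0.6875 - (2)·0.7143 - (2)·-1.6667) / (11) = 1.4232
  x_4 = (-10 - (-2)·-0.6875 - (1)·0.7143 - (2)·1.0000) / (6) = -2.3482

1.4232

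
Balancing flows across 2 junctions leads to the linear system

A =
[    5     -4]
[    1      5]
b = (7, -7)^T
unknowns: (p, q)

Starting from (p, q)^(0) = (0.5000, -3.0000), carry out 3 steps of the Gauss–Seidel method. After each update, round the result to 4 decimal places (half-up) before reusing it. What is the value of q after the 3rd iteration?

-1.4419

Iteration 1:
  p = (7 - (-4)·-3.0000) / (5) = -1.0000
  q = (-7 - (1)·-1.0000) / (5) = -1.2000
Iteration 2:
  p = (7 - (-4)·-1.2000) / (5) = 0.4400
  q = (-7 - (1)·0.4400) / (5) = -1.4880
Iteration 3:
  p = (7 - (-4)·-1.4880) / (5) = 0.2096
  q = (-7 - (1)·0.2096) / (5) = -1.4419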